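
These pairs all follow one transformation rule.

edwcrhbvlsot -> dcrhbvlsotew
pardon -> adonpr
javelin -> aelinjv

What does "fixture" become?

The rule is to move the first 2 characters to the end (rotate left by 2), then swap the first and last characters.
"fixture" → "iturefx".

iturefx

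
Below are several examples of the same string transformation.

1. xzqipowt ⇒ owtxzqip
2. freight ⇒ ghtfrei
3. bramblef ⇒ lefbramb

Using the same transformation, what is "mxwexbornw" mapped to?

Looking at the pairs, the operation is to move the last 3 characters to the front (rotate right by 3).
"mxwexbornw" → "rnwmxwexbo".

rnwmxwexbo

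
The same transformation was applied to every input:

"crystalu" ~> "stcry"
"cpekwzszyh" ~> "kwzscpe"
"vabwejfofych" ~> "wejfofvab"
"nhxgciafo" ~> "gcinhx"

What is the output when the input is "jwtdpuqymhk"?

The rule is to delete the last 3 characters, then move the first 3 characters to the end (rotate left by 3).
Applying both steps to "jwtdpuqymhk": "jwtdpuqy", then "dpuqyjwt".

dpuqyjwt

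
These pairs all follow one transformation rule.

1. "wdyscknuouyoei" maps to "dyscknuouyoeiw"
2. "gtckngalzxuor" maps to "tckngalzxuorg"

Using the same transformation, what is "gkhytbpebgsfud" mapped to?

What's happening: move the first character to the end.
"gkhytbpebgsfud" → "khytbpebgsfudg".

khytbpebgsfudg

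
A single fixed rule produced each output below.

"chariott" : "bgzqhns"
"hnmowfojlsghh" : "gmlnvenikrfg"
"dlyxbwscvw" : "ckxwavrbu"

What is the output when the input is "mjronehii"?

Rule — delete the last character, then shift every letter 1 place backward in the alphabet (wrapping around).
"mjronehii" → "mjronehi" → "liqnmdgh".

liqnmdgh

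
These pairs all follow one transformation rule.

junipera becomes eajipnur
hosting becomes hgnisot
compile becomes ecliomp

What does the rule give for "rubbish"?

The rule is to sort the characters into alphabetical order, then swap each adjacent pair of characters (1↔2, 3↔4, ...).
Working it through for "rubbish": intermediate "bbhirsu", final "bbihsru".

bbihsru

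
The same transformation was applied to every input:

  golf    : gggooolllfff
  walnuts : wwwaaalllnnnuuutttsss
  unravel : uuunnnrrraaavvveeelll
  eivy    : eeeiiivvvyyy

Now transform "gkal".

In each case the input is transformed by: repeat every character 3 times.
For "gkal" the result is "gggkkkaaalll".

gggkkkaaalll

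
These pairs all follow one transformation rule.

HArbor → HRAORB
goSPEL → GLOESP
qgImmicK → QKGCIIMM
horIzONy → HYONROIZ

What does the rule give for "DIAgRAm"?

DMIAARG

The rule is to take characters alternately from the front and the back (1st, last, 2nd, 2nd-last, ...), then convert every letter to uppercase.
Starting from "DIAgRAm": after the first operation, "DmIAARg"; after the second, "DMIAARG".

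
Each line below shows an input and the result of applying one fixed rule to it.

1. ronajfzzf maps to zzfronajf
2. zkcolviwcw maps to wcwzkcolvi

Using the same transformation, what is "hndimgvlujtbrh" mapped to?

brhhndimgvlujt

In each case the input is transformed by: move the last 3 characters to the front (rotate right by 3).
"hndimgvlujtbrh" → "brhhndimgvlujt".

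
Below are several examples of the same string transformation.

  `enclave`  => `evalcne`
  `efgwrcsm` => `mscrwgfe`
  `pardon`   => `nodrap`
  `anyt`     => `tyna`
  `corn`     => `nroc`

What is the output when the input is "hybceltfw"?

The transformation: reverse the string.
On "hybceltfw" that produces "wftlecbyh".

wftlecbyh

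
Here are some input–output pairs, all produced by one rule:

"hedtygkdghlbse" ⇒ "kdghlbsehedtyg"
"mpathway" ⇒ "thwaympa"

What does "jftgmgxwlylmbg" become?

The transformation: swap the front and back halves of the string, then move the last character to the front.
Starting from "jftgmgxwlylmbg": after the first operation, "wlylmbgjftgmgx"; after the second, "xwlylmbgjftgmg".

xwlylmbgjftgmg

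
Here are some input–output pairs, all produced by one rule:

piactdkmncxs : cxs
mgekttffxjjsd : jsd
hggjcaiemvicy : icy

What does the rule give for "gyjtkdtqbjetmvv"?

Each output is the input with this applied: keep only the last 3 characters.
On "gyjtkdtqbjetmvv" that produces "mvv".

mvv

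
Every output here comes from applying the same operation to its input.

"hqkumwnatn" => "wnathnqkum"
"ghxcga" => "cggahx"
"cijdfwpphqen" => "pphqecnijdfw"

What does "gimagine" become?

Looking at the pairs, the operation is to swap the first and last characters, then swap the front and back halves of the string.
Starting from "gimagine": after the first operation, "eimaging"; after the second, "gingeima".

gingeima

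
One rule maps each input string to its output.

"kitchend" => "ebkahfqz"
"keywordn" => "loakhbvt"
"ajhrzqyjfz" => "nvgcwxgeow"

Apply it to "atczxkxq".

The rule is to shift every letter 3 places backward in the alphabet (wrapping around), then swap the front and back halves of the string.
Applying that to "atczxkxq" gives "uhunxqzw".
(Check on "kitchend": → "hfqzebka" → "ebkahfqz" ✓)

uhunxqzw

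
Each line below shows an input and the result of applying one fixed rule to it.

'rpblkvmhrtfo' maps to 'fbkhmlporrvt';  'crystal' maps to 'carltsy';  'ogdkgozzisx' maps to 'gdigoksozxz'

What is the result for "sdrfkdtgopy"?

ddgfokrptsy

In each case the input is transformed by: sort the characters into alphabetical order, then swap each adjacent pair of characters (1↔2, 3↔4, ...).
On "sdrfkdtgopy": the first step gives "ddfgkoprsty", and the second then gives "ddgfokrptsy".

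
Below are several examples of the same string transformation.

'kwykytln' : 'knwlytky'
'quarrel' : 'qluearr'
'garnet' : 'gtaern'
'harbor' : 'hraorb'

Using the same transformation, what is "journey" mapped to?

Rule — take characters alternately from the front and the back (1st, last, 2nd, 2nd-last, ...).
"journey" → "jyoeunr".

jyoeunr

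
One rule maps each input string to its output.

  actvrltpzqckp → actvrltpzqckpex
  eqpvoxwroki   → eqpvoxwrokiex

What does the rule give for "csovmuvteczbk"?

The rule is to append "ex".
"csovmuvteczbk" → "csovmuvteczbkex".

csovmuvteczbkex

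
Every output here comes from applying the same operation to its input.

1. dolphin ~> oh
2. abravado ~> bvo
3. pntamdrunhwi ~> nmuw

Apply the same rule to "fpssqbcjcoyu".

pqjy

Rule — keep one character in every 3, starting at position 2 (positions 2nd, 5th, 8th, ...).
For "fpssqbcjcoyu" the result is "pqjy".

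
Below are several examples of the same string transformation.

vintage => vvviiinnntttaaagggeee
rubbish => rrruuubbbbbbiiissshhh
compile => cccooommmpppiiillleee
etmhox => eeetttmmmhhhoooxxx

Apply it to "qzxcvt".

Each output is the input with this applied: repeat every character 3 times.
"qzxcvt" → "qqqzzzxxxcccvvvttt".

qqqzzzxxxcccvvvttt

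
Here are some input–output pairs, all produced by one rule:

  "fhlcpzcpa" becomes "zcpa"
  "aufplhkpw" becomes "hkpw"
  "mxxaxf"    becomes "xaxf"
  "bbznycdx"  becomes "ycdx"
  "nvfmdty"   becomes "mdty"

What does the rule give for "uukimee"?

imee

Looking at the pairs, the operation is to keep only the last 4 characters.
So "uukimee" becomes "imee".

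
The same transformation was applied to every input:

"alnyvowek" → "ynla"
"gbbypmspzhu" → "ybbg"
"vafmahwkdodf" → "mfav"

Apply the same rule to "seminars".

Each output is the input with this applied: reverse the string, then keep only the last 4 characters.
Working it through for "seminars": intermediate "sranimes", final "imes".

imes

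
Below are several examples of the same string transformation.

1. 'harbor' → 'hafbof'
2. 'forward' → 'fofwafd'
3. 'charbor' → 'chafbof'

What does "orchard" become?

ofchafd

In each case the input is transformed by: replace every "r" with "f".
"orchard" → "ofchafd".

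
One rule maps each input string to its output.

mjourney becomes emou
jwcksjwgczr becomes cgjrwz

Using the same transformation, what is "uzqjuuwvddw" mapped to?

djuuwz

In each case the input is transformed by: sort the characters into alphabetical order, then keep every other character starting from the first (positions 1st, 3rd, 5th, ...).
Working it through for "uzqjuuwvddw": intermediate "ddjquuuvwwz", final "djuuwz".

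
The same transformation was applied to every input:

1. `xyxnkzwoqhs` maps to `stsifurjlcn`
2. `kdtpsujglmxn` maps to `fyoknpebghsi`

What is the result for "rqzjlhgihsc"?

mluegcbdcnx

Rule — shift every letter 5 places backward in the alphabet (wrapping around).
"rqzjlhgihsc" → "mluegcbdcnx".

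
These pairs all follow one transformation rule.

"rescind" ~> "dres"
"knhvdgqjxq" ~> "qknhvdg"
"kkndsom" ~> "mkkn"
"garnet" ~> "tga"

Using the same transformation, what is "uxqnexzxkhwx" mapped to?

xuxqnexzx

Rule — move the last character to the front, then delete the last 3 characters.
On "uxqnexzxkhwx": the first step gives "xuxqnexzxkhw", and the second then gives "xuxqnexzx".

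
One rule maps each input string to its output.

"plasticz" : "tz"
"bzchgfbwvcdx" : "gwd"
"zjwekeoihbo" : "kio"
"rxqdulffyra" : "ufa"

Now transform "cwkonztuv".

In each case the input is transformed by: keep one character in every 3, starting at position 2 (positions 2nd, 5th, 8th, ...), then delete the first character.
For "cwkonztuv", step one produces "wnu"; step two turns that into "nu".
(Check on "bzchgfbwvcdx": → "zgwd" → "gwd" ✓)

nu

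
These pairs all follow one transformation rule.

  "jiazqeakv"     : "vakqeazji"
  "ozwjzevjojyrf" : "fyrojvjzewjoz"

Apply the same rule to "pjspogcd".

Each output is the input with this applied: swap each adjacent pair of characters (1↔2, 3↔4, ...), then reverse the string.
Working it through for "pjspogcd": intermediate "jppsgodc", final "cdogsppj".

cdogsppj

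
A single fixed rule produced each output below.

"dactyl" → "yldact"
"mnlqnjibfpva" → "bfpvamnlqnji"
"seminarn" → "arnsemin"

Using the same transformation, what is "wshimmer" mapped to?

merwshim

The rule is to swap the front and back halves of the string, then move the first character to the end.
"wshimmer" → "mmerwshi" → "merwshim".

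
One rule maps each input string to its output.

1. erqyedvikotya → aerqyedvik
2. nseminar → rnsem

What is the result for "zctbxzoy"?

Each output is the input with this applied: move the last character to the front, then delete the last 3 characters.
On "zctbxzoy": the first step gives "yzctbxzo", and the second then gives "yzctb".
(Check on "erqyedvikotya": → "aerqyedvikoty" → "aerqyedvik" ✓)

yzctb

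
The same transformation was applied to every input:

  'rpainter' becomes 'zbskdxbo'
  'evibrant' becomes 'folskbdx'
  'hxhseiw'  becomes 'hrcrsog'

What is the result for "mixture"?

Looking at the pairs, the operation is to shift every letter 10 places forward in the alphabet (wrapping around), then swap each adjacent pair of characters (1↔2, 3↔4, ...).
On "mixture": the first step gives "wshdebo", and the second then gives "swdhbeo".

swdhbeo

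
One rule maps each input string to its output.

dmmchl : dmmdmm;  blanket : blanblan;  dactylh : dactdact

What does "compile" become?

compcomp

The pattern: delete the last 3 characters, then write the whole string twice.
On "compile": the first step gives "comp", and the second then gives "compcomp".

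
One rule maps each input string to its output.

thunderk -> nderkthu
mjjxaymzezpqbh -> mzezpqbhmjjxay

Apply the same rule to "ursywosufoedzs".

sufoedzsursywo

In each case the input is transformed by: swap the front and back halves of the string, then move the last character to the front.
Applying both steps to "ursywosufoedzs": "ufoedzsursywos", then "sufoedzsursywo".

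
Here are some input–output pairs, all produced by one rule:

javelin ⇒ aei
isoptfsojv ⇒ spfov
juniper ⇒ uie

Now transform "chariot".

Rule — keep every other character starting from the second (positions 2nd, 4th, 6th, ...).
On "chariot" that produces "hro".

hro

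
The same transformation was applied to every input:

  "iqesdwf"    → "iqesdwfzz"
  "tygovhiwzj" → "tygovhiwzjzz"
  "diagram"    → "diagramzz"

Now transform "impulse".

Rule — append "zz".
Doing the same to "impulse": "impulsezz".

impulsezz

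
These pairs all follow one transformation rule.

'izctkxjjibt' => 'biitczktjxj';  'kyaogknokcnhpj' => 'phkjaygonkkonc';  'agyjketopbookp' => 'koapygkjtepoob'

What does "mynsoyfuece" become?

cemenyosfyu

Rule — move the last 3 characters to the front (rotate right by 3), then swap each adjacent pair of characters (1↔2, 3↔4, ...).
Working it through for "mynsoyfuece": intermediate "ecemynsoyfu", final "cemenyosfyu".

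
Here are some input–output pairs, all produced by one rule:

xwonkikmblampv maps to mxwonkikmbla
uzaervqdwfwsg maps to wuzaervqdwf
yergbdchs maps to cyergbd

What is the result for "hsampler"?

What's happening: delete the last 2 characters, then move the last character to the front.
"hsampler" → "lhsamp".

lhsamp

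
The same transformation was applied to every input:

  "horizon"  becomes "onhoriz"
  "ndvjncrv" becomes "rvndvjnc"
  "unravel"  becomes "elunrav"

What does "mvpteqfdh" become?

dhmvpteqf

The rule is to move the last 2 characters to the front (rotate right by 2).
"mvpteqfdh" → "dhmvpteqf".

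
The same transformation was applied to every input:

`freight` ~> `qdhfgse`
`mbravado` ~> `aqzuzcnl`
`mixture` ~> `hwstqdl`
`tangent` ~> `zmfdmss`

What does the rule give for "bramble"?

Each output is the input with this applied: move the first character to the end, then shift every letter 1 place backward in the alphabet (wrapping around).
"bramble" → "rambleb" → "qzlakda".

qzlakda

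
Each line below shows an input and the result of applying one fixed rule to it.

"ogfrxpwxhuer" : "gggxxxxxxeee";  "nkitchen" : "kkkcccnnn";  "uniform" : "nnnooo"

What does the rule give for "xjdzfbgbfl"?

jjjfffbbb

Each output is the input with this applied: keep one character in every 3, starting at position 2 (positions 2nd, 5th, 8th, ...), then repeat every character 3 times.
Starting from "xjdzfbgbfl": after the first operation, "jfb"; after the second, "jjjfffbbb".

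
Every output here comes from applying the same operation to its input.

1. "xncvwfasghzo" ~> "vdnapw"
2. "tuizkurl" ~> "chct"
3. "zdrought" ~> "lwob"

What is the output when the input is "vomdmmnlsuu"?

Rule — shift every letter 8 places forward in the alphabet (wrapping around), then keep every other character starting from the second (positions 2nd, 4th, 6th, ...).
Applying both steps to "vomdmmnlsuu": "dwuluuvtacc", then "wlutc".

wlutc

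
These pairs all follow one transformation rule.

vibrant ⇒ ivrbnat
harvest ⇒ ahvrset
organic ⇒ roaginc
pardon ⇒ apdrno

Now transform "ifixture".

The rule is to swap each adjacent pair of characters (1↔2, 3↔4, ...).
On "ifixture" that produces "fixiuter".

fixiuter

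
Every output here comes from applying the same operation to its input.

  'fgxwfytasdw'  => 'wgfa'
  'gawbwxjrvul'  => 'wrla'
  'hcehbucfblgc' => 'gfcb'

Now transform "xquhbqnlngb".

What's happening: keep one character in every 3, starting at position 2 (positions 2nd, 5th, 8th, ...), then sort the characters into reverse alphabetical order.
"xquhbqnlngb" → "qblb" → "qlbb".

qlbb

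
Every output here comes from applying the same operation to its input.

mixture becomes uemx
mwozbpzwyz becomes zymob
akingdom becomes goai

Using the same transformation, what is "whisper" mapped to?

The rule is to keep every other character starting from the first (positions 1st, 3rd, 5th, ...), then move the last 2 characters to the front (rotate right by 2).
For "whisper", step one produces "wipr"; step two turns that into "prwi".
(Check on "mwozbpzwyz": → "mobzy" → "zymob" ✓)

prwi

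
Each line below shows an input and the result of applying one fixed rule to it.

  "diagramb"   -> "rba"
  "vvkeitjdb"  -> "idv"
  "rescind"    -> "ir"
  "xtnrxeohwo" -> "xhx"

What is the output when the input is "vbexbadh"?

bhe

In each case the input is transformed by: move the first 3 characters to the end (rotate left by 3), then keep one character in every 3, starting at position 2 (positions 2nd, 5th, 8th, ...).
Working it through for "vbexbadh": intermediate "xbadhvbe", final "bhe".
(Check on "rescind": → "cindres" → "ir" ✓)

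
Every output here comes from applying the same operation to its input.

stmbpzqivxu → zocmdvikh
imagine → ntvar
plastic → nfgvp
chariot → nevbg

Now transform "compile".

zcvyr

The transformation: delete the first 2 characters, then shift every letter 13 places forward in the alphabet (wrapping around) — i.e. ROT13.
For "compile" the result is "zcvyr".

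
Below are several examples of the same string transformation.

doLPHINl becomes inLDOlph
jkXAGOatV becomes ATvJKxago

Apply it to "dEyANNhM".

nHmDeYan

The pattern: move the last 3 characters to the front (rotate right by 3), then flip the case of every letter.
Working it through for "dEyANNhM": intermediate "NhMdEyAN", final "nHmDeYan".
(Check on "jkXAGOatV": → "atVjkXAGO" → "ATvJKxago" ✓)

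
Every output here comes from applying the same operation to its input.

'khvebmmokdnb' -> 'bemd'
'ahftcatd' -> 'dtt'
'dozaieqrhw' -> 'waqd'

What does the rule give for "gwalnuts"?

The transformation: swap the first and last characters, then keep one character in every 3, starting at position 1 (positions 1st, 4th, 7th, ...).
For "gwalnuts", step one produces "swalnutg"; step two turns that into "slt".

slt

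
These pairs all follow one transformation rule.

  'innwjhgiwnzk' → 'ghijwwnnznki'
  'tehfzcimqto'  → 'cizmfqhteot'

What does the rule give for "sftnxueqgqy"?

Looking at the pairs, the operation is to take characters alternately from the front and the back (1st, last, 2nd, 2nd-last, ...), then reverse the string.
Applying both steps to "sftnxueqgqy": "syfqtgnqxeu", then "uexqngtqfys".

uexqngtqfys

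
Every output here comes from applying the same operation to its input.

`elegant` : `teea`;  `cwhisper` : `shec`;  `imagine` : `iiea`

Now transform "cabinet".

tncb

Looking at the pairs, the operation is to keep every other character starting from the first (positions 1st, 3rd, 5th, ...), then sort the characters into reverse alphabetical order.
For "cabinet" the result is "tncb".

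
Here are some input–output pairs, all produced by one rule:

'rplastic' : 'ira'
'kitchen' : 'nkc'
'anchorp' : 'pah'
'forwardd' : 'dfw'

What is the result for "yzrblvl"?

lyb

Rule — keep one character in every 3, starting at position 1 (positions 1st, 4th, 7th, ...), then move the last character to the front.
For "yzrblvl", step one produces "ybl"; step two turns that into "lyb".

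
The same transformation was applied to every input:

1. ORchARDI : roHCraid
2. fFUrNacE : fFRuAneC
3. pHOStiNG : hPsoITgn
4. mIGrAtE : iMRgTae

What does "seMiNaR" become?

ESImAnr

The rule is to swap each adjacent pair of characters (1↔2, 3↔4, ...), then flip the case of every letter.
Applying both steps to "seMiNaR": "esiMaNR", then "ESImAnr".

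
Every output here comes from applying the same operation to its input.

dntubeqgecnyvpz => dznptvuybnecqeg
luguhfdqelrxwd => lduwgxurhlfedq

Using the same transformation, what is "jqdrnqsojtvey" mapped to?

jyqedvrtnjqos

In each case the input is transformed by: take characters alternately from the front and the back (1st, last, 2nd, 2nd-last, ...).
"jqdrnqsojtvey" → "jyqedvrtnjqos".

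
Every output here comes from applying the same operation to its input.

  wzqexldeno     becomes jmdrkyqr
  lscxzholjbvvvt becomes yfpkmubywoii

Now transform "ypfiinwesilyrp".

lcsvvajrfvyl

In each case the input is transformed by: delete the last 2 characters, then shift every letter 13 places forward in the alphabet (wrapping around) — i.e. ROT13.
Working it through for "ypfiinwesilyrp": intermediate "ypfiinwesily", final "lcsvvajrfvyl".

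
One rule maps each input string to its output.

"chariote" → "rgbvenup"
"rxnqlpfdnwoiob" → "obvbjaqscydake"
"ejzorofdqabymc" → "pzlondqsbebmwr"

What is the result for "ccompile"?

ryvczbpp

The pattern: reverse the string, then shift every letter 13 places forward in the alphabet (wrapping around) — i.e. ROT13.
For "ccompile", step one produces "elipmocc"; step two turns that into "ryvczbpp".
(Check on "ejzorofdqabymc": → "cmybaqdforozje" → "pzlondqsbebmwr" ✓)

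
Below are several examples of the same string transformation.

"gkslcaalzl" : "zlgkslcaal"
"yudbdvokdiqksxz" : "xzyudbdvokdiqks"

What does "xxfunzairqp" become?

qpxxfunzair

In each case the input is transformed by: move the last 2 characters to the front (rotate right by 2).
For "xxfunzairqp" the result is "qpxxfunzair".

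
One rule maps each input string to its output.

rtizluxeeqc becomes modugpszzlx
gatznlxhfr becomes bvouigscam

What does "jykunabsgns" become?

The rule is to shift every letter 5 places backward in the alphabet (wrapping around).
So "jykunabsgns" becomes "etfpivwnbin".

etfpivwnbin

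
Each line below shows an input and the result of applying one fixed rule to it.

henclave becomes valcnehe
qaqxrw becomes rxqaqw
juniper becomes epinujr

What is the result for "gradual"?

The rule is to move the last character to the front, then reverse the string.
On "gradual": the first step gives "lgradua", and the second then gives "audargl".

audargl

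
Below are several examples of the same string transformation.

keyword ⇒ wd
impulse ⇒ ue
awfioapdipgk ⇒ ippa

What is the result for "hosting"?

tg

What's happening: move the first character to the end, then keep one character in every 3, starting at position 3 (positions 3rd, 6th, 9th, ...).
Starting from "hosting": after the first operation, "ostingh"; after the second, "tg".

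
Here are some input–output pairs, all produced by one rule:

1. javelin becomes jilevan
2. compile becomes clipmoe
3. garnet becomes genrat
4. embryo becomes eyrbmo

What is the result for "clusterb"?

cretsulb

The transformation: swap the first and last characters, then reverse the string.
On "clusterb" that produces "cretsulb".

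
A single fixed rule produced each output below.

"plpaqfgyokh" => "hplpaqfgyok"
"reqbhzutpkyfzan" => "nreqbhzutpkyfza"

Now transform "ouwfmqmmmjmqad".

douwfmqmmmjmqa

The rule is to move the last character to the front.
So "ouwfmqmmmjmqad" becomes "douwfmqmmmjmqa".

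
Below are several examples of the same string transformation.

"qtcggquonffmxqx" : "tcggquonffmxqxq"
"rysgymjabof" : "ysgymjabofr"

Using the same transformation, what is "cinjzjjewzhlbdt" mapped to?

What's happening: move the first character to the end.
On "cinjzjjewzhlbdt" that produces "injzjjewzhlbdtc".

injzjjewzhlbdtc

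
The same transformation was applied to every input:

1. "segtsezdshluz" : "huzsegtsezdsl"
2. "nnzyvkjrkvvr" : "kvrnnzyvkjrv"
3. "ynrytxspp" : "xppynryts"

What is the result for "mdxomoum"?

The transformation: move the last 3 characters to the front (rotate right by 3), then swap the first and last characters.
On "mdxomoum": the first step gives "oummdxom", and the second then gives "mummdxoo".

mummdxoo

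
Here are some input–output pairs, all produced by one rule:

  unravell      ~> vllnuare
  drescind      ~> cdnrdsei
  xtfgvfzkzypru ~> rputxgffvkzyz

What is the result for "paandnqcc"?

cqcapnand

What's happening: swap each adjacent pair of characters (1↔2, 3↔4, ...), then move the last 3 characters to the front (rotate right by 3).
Applying both steps to "paandnqcc": "apnandcqc", then "cqcapnand".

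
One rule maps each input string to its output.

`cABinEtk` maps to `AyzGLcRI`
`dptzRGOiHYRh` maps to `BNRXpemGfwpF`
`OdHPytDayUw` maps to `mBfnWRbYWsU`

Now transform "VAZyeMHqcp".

Rule — flip the case of every letter, then shift every letter 2 places backward in the alphabet (wrapping around).
Applying both steps to "VAZyeMHqcp": "vazYEmhQCP", then "tyxWCkfOAN".

tyxWCkfOAN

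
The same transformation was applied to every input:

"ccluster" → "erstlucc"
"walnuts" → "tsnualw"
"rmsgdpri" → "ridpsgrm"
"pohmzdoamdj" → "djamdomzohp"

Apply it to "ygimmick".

Rule — reverse the string, then swap each adjacent pair of characters (1↔2, 3↔4, ...).
"ygimmick" → "kcimmigy" → "ckmiimyg".
(Check on "rmsgdpri": → "irpdgsmr" → "ridpsgrm" ✓)

ckmiimyg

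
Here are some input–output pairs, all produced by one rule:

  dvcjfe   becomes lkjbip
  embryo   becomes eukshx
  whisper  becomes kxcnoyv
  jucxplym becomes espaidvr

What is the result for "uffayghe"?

Looking at the pairs, the operation is to move the last 2 characters to the front (rotate right by 2), then shift every letter 6 places forward in the alphabet (wrapping around).
On "uffayghe" that produces "nkallgem".
(Check on "dvcjfe": → "fedvcj" → "lkjbip" ✓)

nkallgem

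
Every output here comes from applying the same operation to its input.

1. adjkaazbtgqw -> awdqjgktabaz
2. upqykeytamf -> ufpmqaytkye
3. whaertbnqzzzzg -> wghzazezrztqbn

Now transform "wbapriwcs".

wsbcawpir

What's happening: take characters alternately from the front and the back (1st, last, 2nd, 2nd-last, ...).
Applying that to "wbapriwcs" gives "wsbcawpir".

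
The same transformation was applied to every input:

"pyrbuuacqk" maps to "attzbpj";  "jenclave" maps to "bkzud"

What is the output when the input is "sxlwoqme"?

vnpld

What's happening: shift every letter 1 place backward in the alphabet (wrapping around), then delete the first 3 characters.
For "sxlwoqme", step one produces "rwkvnpld"; step two turns that into "vnpld".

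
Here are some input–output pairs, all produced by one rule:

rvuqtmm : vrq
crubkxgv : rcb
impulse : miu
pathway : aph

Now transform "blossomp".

The pattern: swap each adjacent pair of characters (1↔2, 3↔4, ...), then keep only the first 3 characters.
On "blossomp": the first step gives "lbsoospm", and the second then gives "lbs".

lbs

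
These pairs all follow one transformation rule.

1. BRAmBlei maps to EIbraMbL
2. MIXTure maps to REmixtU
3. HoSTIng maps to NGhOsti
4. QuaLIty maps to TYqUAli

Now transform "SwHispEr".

eRsWhISP

Each output is the input with this applied: flip the case of every letter, then move the last 2 characters to the front (rotate right by 2).
Working it through for "SwHispEr": intermediate "sWhISPeR", final "eRsWhISP".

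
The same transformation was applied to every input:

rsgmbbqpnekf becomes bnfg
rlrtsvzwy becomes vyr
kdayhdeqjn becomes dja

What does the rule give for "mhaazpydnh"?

Looking at the pairs, the operation is to keep one character in every 3, starting at position 3 (positions 3rd, 6th, 9th, ...), then move the first character to the end.
On "mhaazpydnh": the first step gives "apn", and the second then gives "pna".

pna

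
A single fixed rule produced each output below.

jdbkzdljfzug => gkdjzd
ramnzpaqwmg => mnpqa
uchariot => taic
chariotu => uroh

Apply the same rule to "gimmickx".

Each output is the input with this applied: keep every other character starting from the second (positions 2nd, 4th, 6th, ...), then swap the first and last characters.
"gimmickx" → "xmci".
(Check on "jdbkzdljfzug": → "dkdjzg" → "gkdjzd" ✓)

xmci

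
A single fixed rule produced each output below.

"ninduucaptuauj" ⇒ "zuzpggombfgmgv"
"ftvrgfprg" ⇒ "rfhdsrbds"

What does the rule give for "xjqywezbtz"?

The rule is to shift every letter 12 places forward in the alphabet (wrapping around).
For "xjqywezbtz" the result is "jvckiqlnfl".

jvckiqlnfl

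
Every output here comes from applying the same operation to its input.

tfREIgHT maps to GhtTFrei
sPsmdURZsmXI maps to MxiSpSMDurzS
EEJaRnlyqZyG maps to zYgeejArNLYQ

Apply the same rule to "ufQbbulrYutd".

UTDUFqBBULRy

The pattern: flip the case of every letter, then move the last 3 characters to the front (rotate right by 3).
For "ufQbbulrYutd" the result is "UTDUFqBBULRy".
(Check on "sPsmdURZsmXI": → "SpSMDurzSMxi" → "MxiSpSMDurzS" ✓)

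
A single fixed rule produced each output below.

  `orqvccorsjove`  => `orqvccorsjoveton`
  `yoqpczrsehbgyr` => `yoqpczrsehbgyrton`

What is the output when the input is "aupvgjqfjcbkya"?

aupvgjqfjcbkyaton

The transformation: append "ton".
For "aupvgjqfjcbkya" the result is "aupvgjqfjcbkyaton".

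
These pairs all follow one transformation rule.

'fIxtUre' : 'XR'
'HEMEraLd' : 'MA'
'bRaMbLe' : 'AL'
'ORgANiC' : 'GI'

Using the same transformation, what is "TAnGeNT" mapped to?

In each case the input is transformed by: keep one character in every 3, starting at position 3 (positions 3rd, 6th, 9th, ...), then convert every letter to uppercase.
Working it through for "TAnGeNT": intermediate "nN", final "NN".

NN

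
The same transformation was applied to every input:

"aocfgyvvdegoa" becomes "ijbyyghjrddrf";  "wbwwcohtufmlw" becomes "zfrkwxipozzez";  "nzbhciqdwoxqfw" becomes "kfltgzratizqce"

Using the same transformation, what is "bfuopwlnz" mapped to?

rszoqceix

Looking at the pairs, the operation is to shift every letter 3 places forward in the alphabet (wrapping around), then move the first 3 characters to the end (rotate left by 3).
Starting from "bfuopwlnz": after the first operation, "eixrszoqc"; after the second, "rszoqceix".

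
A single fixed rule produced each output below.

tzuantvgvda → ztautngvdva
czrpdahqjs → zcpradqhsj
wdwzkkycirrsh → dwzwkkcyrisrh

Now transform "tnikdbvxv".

The pattern: swap each adjacent pair of characters (1↔2, 3↔4, ...).
On "tnikdbvxv" that produces "ntkibdxvv".

ntkibdxvv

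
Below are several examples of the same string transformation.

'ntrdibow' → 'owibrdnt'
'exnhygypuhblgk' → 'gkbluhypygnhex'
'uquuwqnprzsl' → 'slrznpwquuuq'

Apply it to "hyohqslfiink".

The transformation: swap each adjacent pair of characters (1↔2, 3↔4, ...), then reverse the string.
Working it through for "hyohqslfiink": intermediate "yhhosqfliikn", final "nkiilfqsohhy".

nkiilfqsohhy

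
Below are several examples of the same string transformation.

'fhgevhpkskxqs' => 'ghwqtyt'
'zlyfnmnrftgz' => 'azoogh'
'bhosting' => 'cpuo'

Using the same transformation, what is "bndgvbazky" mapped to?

The pattern: keep every other character starting from the first (positions 1st, 3rd, 5th, ...), then shift every letter 1 place forward in the alphabet (wrapping around).
"bndgvbazky" → "cewbl".

cewbl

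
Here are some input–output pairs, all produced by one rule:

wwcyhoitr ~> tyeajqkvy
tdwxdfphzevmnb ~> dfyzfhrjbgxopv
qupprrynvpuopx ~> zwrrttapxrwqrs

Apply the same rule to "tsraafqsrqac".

eutcchsutscv

In each case the input is transformed by: swap the first and last characters, then shift every letter 2 places forward in the alphabet (wrapping around).
For "tsraafqsrqac", step one produces "csraafqsrqat"; step two turns that into "eutcchsutscv".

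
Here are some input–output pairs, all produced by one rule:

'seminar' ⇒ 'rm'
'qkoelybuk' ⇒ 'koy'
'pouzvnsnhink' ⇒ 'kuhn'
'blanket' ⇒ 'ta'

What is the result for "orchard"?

In each case the input is transformed by: take characters alternately from the front and the back (1st, last, 2nd, 2nd-last, ...), then keep one character in every 3, starting at position 2 (positions 2nd, 5th, 8th, ...).
Applying both steps to "orchard": "odrrcah", then "dc".
(Check on "seminar": → "sreamni" → "rm" ✓)

dc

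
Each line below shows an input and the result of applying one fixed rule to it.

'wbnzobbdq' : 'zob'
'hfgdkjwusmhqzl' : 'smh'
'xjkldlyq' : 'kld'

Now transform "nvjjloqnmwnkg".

In each case the input is transformed by: move the last 3 characters to the front (rotate right by 3), then keep only the last 3 characters.
Applying both steps to "nvjjloqnmwnkg": "nkgnvjjloqnmw", then "nmw".

nmw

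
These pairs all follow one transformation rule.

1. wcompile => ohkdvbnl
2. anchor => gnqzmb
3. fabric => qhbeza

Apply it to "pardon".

cnmozq

The pattern: shift every letter 1 place backward in the alphabet (wrapping around), then swap the front and back halves of the string.
"pardon" → "ozqcnm" → "cnmozq".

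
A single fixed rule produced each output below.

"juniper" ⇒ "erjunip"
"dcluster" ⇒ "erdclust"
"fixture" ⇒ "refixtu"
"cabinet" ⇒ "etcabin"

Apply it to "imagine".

neimagi

Rule — move the last 2 characters to the front (rotate right by 2).
Applying that to "imagine" gives "neimagi".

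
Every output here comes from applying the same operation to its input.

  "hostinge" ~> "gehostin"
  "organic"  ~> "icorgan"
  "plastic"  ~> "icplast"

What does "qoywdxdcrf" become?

rfqoywdxdc

Looking at the pairs, the operation is to move the last 2 characters to the front (rotate right by 2).
For "qoywdxdcrf" the result is "rfqoywdxdc".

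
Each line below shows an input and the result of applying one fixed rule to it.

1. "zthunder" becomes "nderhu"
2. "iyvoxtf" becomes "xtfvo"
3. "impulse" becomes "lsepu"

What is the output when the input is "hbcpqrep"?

qrepcp

What's happening: delete the first 2 characters, then move the first 2 characters to the end (rotate left by 2).
Working it through for "hbcpqrep": intermediate "cpqrep", final "qrepcp".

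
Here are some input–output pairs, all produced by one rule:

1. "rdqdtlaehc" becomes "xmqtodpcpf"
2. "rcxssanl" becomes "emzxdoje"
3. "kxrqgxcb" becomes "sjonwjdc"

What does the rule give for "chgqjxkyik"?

The rule is to swap the front and back halves of the string, then shift every letter 12 places forward in the alphabet (wrapping around).
"chgqjxkyik" → "xkyikchgqj" → "jwkuwotscv".

jwkuwotscv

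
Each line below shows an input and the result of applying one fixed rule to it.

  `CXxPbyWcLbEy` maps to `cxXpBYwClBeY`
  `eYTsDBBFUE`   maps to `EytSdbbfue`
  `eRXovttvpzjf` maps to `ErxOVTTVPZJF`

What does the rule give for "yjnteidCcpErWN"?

YJNTEIDcCPeRwn

The rule is to flip the case of every letter.
Applying that to "yjnteidCcpErWN" gives "YJNTEIDcCPeRwn".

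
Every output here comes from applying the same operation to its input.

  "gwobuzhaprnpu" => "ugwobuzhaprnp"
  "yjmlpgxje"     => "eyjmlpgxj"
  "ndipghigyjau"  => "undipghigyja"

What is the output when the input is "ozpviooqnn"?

What's happening: move the last character to the front.
On "ozpviooqnn" that produces "nozpviooqn".

nozpviooqn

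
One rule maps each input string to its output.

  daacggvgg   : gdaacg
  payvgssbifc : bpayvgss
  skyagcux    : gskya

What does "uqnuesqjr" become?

The pattern: delete the last 3 characters, then move the last character to the front.
Starting from "uqnuesqjr": after the first operation, "uqnues"; after the second, "suqnue".

suqnue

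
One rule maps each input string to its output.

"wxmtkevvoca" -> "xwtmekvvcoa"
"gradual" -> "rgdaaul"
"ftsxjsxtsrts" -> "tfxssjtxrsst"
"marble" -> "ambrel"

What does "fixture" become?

iftxrue

The transformation: swap each adjacent pair of characters (1↔2, 3↔4, ...).
Doing the same to "fixture": "iftxrue".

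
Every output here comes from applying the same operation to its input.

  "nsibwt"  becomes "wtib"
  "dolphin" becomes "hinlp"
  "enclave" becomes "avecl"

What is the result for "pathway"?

wayth

The pattern: delete the first 2 characters, then move the first 2 characters to the end (rotate left by 2).
"pathway" → "thway" → "wayth".
(Check on "nsibwt": → "ibwt" → "wtib" ✓)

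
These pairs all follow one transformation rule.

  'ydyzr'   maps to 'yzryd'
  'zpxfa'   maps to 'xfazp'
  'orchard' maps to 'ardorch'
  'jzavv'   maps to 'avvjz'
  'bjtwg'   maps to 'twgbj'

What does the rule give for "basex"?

sexba

Looking at the pairs, the operation is to move the last 3 characters to the front (rotate right by 3).
On "basex" that produces "sexba".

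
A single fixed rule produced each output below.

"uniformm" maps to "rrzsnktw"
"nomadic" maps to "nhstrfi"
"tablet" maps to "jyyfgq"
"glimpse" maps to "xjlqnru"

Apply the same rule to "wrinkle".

qjbwnsp

Each output is the input with this applied: shift every letter 5 places forward in the alphabet (wrapping around), then move the last 2 characters to the front (rotate right by 2).
"wrinkle" → "bwnspqj" → "qjbwnsp".
(Check on "uniformm": → "zsnktwrr" → "rrzsnktw" ✓)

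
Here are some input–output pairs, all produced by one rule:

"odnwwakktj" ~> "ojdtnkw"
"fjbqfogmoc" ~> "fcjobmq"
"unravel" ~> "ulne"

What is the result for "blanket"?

btle

What's happening: take characters alternately from the front and the back (1st, last, 2nd, 2nd-last, ...), then delete the last 3 characters.
Starting from "blanket": after the first operation, "btleakn"; after the second, "btle".
(Check on "unravel": → "ulnerva" → "ulne" ✓)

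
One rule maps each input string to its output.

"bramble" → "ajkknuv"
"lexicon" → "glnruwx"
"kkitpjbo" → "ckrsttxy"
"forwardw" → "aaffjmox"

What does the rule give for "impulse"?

The transformation: shift every letter 9 places forward in the alphabet (wrapping around), then sort the characters into alphabetical order.
On "impulse": the first step gives "rvydubn", and the second then gives "bdnruvy".

bdnruvy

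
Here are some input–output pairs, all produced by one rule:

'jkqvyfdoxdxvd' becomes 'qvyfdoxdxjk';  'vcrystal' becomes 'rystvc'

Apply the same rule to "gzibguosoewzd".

Looking at the pairs, the operation is to delete the last 2 characters, then move the first 2 characters to the end (rotate left by 2).
"gzibguosoewzd" → "gzibguosoew" → "ibguosoewgz".

ibguosoewgz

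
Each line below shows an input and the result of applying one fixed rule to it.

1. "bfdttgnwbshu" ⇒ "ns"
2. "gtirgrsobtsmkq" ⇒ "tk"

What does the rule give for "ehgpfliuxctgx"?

Rule — keep one character in every 3, starting at position 1 (positions 1st, 4th, 7th, ...), then keep only the last 2 characters.
Applying both steps to "ehgpfliuxctgx": "epicx", then "cx".
(Check on "bfdttgnwbshu": → "btns" → "ns" ✓)

cx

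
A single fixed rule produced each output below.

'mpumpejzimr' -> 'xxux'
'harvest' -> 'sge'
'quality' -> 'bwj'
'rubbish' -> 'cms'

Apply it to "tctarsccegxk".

Rule — keep one character in every 3, starting at position 1 (positions 1st, 4th, 7th, ...), then shift every letter 11 places forward in the alphabet (wrapping around).
For "tctarsccegxk", step one produces "tacg"; step two turns that into "elnr".
(Check on "mpumpejzimr": → "mmjm" → "xxux" ✓)

elnr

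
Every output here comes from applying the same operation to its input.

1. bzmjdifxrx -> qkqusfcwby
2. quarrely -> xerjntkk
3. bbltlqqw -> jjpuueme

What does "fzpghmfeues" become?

Looking at the pairs, the operation is to shift every letter 7 places backward in the alphabet (wrapping around), then move the last 3 characters to the front (rotate right by 3).
"fzpghmfeues" → "ysizafyxnxl" → "nxlysizafyx".

nxlysizafyx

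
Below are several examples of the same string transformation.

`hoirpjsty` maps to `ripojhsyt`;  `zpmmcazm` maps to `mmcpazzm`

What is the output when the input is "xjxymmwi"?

What's happening: move the first 3 characters to the end (rotate left by 3), then take characters alternately from the front and the back (1st, last, 2nd, 2nd-last, ...).
On "xjxymmwi": the first step gives "ymmwixjx", and the second then gives "yxmjmxwi".

yxmjmxwi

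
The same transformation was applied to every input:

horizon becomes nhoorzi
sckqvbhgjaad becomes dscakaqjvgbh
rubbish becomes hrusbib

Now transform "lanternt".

What's happening: swap the first and last characters, then take characters alternately from the front and the back (1st, last, 2nd, 2nd-last, ...).
"lanternt" → "tanternl" → "tlannrte".

tlannrte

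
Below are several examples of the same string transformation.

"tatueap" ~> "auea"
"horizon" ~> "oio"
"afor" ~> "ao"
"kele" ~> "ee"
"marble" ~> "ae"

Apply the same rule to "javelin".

aei

The transformation: keep only the vowels.
"javelin" → "aei".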